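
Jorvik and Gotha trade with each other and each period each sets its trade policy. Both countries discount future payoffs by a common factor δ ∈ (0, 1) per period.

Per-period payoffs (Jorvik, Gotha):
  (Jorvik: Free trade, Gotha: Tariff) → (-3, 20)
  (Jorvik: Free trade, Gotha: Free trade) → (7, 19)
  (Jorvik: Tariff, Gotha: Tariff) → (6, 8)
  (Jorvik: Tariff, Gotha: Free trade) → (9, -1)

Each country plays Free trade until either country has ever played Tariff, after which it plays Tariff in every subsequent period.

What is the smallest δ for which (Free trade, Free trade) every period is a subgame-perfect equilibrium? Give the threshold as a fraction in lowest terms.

2/3

Jorvik: cooperation gives 7 each period; deviation gives 9 once then 6 forever.
  7/(1−δ) ≥ 9 + 6δ/(1−δ) ⇒ δ ≥ 2/3.
Gotha: cooperation gives 19 each period; deviation gives 20 once then 8 forever.
  δ ≥ 1/12.
Both must hold, so the binding constraint is Jorvik's: δ ≥ 2/3.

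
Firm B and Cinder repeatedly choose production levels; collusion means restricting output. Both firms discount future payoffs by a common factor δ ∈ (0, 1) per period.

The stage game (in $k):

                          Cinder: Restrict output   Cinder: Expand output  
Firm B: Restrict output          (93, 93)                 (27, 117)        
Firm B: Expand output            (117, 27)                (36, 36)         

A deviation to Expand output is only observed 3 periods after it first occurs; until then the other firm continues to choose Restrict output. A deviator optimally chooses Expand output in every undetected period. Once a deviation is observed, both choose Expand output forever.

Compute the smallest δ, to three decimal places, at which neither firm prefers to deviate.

0.667

Deviating for the 3 undetected periods gains 117−93 = 24 per period over cooperation, then loses 93−36 = 57 per period forever once punishment starts.
Gain: 24(1 + δ + … + δ^2); loss: 57·δ^3/(1−δ).
No profitable deviation ⇔ 24(1−δ^3) ≤ 57·δ^3, i.e. δ^3 ≥ 24/(24+57) = 8/27.
Hence δ ≥ (8/27)^(1/3) ≈ 0.667.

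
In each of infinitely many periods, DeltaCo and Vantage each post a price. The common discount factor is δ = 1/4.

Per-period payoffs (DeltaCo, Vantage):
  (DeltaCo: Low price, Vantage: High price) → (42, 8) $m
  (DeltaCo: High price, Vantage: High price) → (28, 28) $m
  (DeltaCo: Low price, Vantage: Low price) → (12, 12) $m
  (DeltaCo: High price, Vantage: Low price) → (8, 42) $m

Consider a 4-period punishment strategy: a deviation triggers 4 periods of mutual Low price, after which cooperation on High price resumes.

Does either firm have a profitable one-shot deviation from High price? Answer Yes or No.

Yes

A one-shot deviation gives 42 now, then 12 for 4 periods, then back to 28.
Gain from deviating: (42−28) today; loss: (28−12) in each of the next 4 periods.
No-deviation condition: (28−12)(δ+…+δ^4) ≥ 42−28, i.e. δ+…+δ^4 ≥ 7/8.
At δ = 1/4: δ+…+δ^4 = 0.3320 < 0.8750.
So cooperation is not sustainable.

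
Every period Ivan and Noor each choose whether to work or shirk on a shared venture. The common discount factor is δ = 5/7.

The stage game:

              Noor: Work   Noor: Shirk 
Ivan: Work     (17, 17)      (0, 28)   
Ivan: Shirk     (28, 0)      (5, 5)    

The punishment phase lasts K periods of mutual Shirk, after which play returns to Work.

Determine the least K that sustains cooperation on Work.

No profitable deviation requires (17−5)(δ+…+δ^K) ≥ 28−17, i.e. δ+…+δ^K ≥ 11/12 ≈ 0.9167.
With δ = 5/7, the partial sums are K=1: 0.7143, K=2: 1.2245.
K = 2 is the first length at which the sum reaches 0.9167.

2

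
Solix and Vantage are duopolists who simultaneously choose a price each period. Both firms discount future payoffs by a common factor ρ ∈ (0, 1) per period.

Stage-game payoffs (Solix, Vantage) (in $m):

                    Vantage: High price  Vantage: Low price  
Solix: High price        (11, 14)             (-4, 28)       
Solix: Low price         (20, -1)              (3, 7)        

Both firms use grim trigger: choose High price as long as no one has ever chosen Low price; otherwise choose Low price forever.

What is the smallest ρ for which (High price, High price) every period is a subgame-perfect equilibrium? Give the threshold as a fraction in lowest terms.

Solix's threshold: (20−11)/(20−3) = 9/17.
Vantage's threshold: (28−14)/(28−7) = 2/3.
9/17 < 2/3, so Vantage binds and ρ* = 2/3.

2/3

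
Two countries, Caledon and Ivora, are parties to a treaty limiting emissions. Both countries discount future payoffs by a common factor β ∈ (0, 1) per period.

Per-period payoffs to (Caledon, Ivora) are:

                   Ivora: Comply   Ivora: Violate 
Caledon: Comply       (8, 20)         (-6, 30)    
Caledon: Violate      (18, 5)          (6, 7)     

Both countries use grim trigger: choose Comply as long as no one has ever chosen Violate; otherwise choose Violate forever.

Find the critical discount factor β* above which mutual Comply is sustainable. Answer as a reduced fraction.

Caledon's threshold: (18−8)/(18−6) = 5/6.
Ivora's threshold: (30−20)/(30−7) = 10/23.
5/6 > 10/23, so Caledon binds and β* = 5/6.

5/6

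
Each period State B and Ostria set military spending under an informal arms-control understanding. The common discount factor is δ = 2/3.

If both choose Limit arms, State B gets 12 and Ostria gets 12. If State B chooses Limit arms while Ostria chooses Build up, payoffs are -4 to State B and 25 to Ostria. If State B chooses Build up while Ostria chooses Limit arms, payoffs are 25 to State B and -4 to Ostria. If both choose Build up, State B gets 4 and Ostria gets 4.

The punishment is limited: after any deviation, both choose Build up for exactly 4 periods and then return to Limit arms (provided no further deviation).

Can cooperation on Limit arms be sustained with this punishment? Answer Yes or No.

IC: δ+…+δ^4 ≥ (25−12)/(12−4) = 13/8.
At δ = 2/3: partial sum = 1.6049 < 1.6250. Cooperation not sustainable.

No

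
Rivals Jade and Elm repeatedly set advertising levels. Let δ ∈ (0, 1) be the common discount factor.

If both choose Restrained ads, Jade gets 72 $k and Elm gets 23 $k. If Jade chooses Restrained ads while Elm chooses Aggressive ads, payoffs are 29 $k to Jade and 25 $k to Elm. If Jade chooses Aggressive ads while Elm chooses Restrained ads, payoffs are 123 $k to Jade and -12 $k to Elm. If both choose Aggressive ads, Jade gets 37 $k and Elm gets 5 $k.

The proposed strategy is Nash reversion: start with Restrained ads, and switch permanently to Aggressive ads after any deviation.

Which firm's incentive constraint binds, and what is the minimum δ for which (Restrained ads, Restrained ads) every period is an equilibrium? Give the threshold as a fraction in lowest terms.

Jade; δ ≥ 51/86

Jade's threshold: (123−72)/(123−37) = 51/86.
Elm's threshold: (25−23)/(25−5) = 1/10.
51/86 > 1/10, so Jade binds and δ* = 51/86.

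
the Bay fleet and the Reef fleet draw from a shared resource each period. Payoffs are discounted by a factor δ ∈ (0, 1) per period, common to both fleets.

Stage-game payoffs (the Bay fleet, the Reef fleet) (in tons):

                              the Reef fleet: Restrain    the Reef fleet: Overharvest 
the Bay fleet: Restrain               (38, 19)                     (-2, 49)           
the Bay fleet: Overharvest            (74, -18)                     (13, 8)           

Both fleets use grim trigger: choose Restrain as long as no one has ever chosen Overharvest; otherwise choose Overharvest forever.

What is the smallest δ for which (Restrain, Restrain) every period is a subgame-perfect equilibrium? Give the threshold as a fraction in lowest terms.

30/41

For the Bay fleet: deviation gain 74−38 = 36, per-period punishment loss 38−13 = 25. IC gives δ ≥ 36/61.
For the Reef fleet: gain 30, loss 11 per period, so δ ≥ 30/41.
The tighter constraint is the Reef fleet's, so cooperation needs δ ≥ 30/41.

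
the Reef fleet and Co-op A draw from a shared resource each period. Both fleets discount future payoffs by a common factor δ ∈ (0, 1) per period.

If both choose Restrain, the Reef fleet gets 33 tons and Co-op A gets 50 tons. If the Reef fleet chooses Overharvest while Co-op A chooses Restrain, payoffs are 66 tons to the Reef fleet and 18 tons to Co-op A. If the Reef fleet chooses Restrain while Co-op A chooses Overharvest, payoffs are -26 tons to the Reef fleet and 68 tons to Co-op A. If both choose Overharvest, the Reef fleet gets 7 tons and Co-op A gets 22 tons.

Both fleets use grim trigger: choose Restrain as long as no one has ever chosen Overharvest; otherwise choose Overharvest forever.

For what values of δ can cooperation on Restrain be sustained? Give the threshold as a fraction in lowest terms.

33/59

the Reef fleet: cooperation gives 33 each period; deviation gives 66 once then 7 forever.
  33/(1−δ) ≥ 66 + 7δ/(1−δ) ⇒ δ ≥ 33/59.
Co-op A: cooperation gives 50 each period; deviation gives 68 once then 22 forever.
  δ ≥ 18/46 = 9/23.
Both must hold, so the binding constraint is the Reef fleet's: δ ≥ 33/59.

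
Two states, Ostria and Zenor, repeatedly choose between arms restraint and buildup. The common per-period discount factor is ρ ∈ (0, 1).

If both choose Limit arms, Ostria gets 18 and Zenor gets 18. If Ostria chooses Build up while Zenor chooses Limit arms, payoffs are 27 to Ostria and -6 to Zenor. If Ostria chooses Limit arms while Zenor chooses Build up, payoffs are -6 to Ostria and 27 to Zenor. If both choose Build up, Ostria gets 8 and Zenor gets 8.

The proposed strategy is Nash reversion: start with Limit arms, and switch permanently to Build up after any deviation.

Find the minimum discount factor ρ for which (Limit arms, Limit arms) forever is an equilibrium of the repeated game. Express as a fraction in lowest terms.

9/19

Cooperation forever yields 18 each period: 18/(1−ρ).
Deviating yields 27 once, then 8 forever: 27 + 8ρ/(1−ρ).
No profitable deviation requires 18/(1−ρ) ≥ 27 + 8ρ/(1−ρ).
Multiplying by (1−ρ): 18 ≥ 27(1−ρ) + 8ρ = 27 − 19ρ.
So 19ρ ≥ 9, i.e. ρ ≥ 9/19.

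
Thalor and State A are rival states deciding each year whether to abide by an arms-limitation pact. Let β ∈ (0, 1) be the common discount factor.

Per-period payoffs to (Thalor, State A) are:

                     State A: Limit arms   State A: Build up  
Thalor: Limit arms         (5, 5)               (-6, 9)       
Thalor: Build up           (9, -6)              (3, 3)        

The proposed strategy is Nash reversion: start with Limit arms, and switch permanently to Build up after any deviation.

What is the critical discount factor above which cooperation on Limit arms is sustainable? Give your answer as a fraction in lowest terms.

2/3

One-period gain from deviating is 9 − 5 = 4. The loss is 5 − 3 = 2 in every subsequent period, with present value 2·β/(1−β).
Deviation is unprofitable when 2·β/(1−β) ≥ 4, i.e. β/(1−β) ≥ 2.
Equivalently β ≥ 4/(4+2) = 2/3.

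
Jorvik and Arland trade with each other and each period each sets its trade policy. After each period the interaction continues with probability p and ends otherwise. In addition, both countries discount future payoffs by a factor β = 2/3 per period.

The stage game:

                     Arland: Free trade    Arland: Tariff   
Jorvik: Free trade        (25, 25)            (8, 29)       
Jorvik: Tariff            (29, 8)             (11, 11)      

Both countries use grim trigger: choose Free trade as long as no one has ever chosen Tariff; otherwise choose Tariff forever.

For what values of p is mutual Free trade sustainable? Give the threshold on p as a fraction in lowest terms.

With continuation probability p and discount β, the effective per-period discount factor is βp.
Grim-trigger IC: βp ≥ (29−25)/(29−11) = 2/9.
So p ≥ (2/9)/(2/3) = 1/3.

1/3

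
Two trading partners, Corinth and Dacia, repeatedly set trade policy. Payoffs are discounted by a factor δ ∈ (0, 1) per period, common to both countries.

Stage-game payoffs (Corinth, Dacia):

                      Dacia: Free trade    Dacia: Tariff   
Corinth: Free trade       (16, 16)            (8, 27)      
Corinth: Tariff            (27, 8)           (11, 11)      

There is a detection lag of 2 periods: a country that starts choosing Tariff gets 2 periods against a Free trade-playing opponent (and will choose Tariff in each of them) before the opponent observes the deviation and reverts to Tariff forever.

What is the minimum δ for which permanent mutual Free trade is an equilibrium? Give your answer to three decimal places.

0.829

The best deviation is to choose Tariff for all 2 undetected periods, earning 27 each, then 11 forever once detected.
Deviation value: 27(1−δ^2)/(1−δ) + 11δ^2/(1−δ); cooperation value: 16/(1−δ).
IC: 16 ≥ 27(1−δ^2) + 11δ^2 = 27 − 16δ^2.
So δ^2 ≥ 11/16, giving δ ≥ (11/16)^(1/2) ≈ 0.829.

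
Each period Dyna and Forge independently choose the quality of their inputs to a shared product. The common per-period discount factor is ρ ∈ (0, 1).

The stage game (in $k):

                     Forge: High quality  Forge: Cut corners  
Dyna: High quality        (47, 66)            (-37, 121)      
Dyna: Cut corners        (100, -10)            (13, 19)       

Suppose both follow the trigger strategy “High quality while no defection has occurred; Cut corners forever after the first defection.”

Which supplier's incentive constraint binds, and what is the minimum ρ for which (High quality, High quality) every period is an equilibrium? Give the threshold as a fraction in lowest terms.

Dyna; ρ ≥ 53/87

For Dyna: deviation gain 100−47 = 53, per-period punishment loss 47−13 = 34. IC gives ρ ≥ 53/87.
For Forge: gain 55, loss 47 per period, so ρ ≥ 55/102.
The tighter constraint is Dyna's, so cooperation needs ρ ≥ 53/87.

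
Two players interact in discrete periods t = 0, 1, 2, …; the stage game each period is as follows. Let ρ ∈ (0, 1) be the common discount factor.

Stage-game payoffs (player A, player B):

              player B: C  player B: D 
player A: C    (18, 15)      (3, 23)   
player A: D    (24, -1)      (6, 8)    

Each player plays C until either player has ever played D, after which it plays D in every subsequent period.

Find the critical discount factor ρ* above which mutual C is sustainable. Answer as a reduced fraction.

8/15

player A: cooperation gives 18 each period; deviation gives 24 once then 6 forever.
  18/(1−ρ) ≥ 24 + 6ρ/(1−ρ) ⇒ ρ ≥ 6/18 = 1/3.
player B: cooperation gives 15 each period; deviation gives 23 once then 8 forever.
  ρ ≥ 8/15.
Both must hold, so the binding constraint is player B's: ρ ≥ 8/15.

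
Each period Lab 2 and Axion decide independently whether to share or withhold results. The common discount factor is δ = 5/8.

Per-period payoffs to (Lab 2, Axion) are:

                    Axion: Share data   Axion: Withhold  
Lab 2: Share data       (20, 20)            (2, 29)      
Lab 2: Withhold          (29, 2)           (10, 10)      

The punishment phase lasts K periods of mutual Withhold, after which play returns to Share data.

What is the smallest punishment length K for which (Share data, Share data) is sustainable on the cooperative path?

IC: δ(1−δ^K)/(1−δ) ≥ (29−20)/(20−10) = 9/10.
With δ = 5/8: need 1 − δ^K ≥ 9/10·(1−5/8)/(5/8), i.e. δ^K ≤ 0.4600.
Since (5/8)^1 = 0.6250 and (5/8)^2 = 0.3906, the smallest such K is 2.

2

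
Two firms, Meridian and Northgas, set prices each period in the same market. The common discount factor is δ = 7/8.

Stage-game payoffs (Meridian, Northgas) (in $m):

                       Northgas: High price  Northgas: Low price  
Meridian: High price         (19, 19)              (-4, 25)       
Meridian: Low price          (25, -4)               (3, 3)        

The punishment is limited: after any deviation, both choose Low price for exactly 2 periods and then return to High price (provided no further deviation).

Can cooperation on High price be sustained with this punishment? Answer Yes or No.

A one-shot deviation gives 25 now, then 3 for 2 periods, then back to 19.
Gain from deviating: (25−19) today; loss: (19−3) in each of the next 2 periods.
No-deviation condition: (19−3)(δ+…+δ^2) ≥ 25−19, i.e. δ+…+δ^2 ≥ 3/8.
At δ = 7/8: δ+…+δ^2 = 1.6406 ≥ 0.3750.
So cooperation is sustainable.

Yes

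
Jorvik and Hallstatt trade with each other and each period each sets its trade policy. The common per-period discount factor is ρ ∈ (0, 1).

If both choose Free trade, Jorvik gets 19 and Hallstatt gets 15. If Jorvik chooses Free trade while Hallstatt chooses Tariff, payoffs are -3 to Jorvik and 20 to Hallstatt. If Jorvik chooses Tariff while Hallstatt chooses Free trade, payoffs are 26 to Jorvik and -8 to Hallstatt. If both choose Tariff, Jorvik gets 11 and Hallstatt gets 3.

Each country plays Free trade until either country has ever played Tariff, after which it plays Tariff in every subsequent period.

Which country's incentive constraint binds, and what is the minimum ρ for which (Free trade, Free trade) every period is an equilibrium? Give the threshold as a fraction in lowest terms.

Jorvik; ρ ≥ 7/15

Jorvik: cooperation gives 19 each period; deviation gives 26 once then 11 forever.
  19/(1−ρ) ≥ 26 + 11ρ/(1−ρ) ⇒ ρ ≥ 7/15.
Hallstatt: cooperation gives 15 each period; deviation gives 20 once then 3 forever.
  ρ ≥ 5/17.
Both must hold, so the binding constraint is Jorvik's: ρ ≥ 7/15.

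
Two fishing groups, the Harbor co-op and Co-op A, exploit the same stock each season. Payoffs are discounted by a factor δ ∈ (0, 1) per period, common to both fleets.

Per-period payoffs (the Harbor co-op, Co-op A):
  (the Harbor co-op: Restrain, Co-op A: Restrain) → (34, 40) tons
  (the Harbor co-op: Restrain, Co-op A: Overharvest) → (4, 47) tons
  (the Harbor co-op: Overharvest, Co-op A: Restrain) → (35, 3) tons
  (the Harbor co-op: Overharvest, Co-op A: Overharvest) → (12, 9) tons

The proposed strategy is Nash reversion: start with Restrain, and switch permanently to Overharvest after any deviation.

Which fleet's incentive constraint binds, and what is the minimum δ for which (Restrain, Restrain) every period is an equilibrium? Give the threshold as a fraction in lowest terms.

Co-op A; δ ≥ 7/38

the Harbor co-op's threshold: (35−34)/(35−12) = 1/23.
Co-op A's threshold: (47−40)/(47−9) = 7/38.
1/23 < 7/38, so Co-op A binds and δ* = 7/38.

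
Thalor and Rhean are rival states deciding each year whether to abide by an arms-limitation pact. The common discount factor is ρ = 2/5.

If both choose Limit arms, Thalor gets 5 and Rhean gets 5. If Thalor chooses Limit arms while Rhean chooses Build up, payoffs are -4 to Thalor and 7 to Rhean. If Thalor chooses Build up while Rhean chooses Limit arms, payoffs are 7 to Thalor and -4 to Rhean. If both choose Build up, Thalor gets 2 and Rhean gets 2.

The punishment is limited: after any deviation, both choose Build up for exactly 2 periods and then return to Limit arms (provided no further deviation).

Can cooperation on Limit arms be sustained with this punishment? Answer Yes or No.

No

IC: ρ+…+ρ^2 ≥ (7−5)/(5−2) = 2/3.
At ρ = 2/5: partial sum = 0.5600 < 0.6667. Cooperation not sustainable.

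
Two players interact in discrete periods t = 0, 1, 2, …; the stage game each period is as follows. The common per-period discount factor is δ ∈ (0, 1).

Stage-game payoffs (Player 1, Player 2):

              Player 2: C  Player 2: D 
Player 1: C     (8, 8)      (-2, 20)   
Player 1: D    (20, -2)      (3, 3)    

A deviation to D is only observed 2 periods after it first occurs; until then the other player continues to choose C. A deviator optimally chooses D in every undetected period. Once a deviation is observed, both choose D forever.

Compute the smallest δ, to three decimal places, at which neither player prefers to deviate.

0.840

Deviating for the 2 undetected periods gains 20−8 = 12 per period over cooperation, then loses 8−3 = 5 per period forever once punishment starts.
Gain: 12(1 + δ + … + δ^1); loss: 5·δ^2/(1−δ).
No profitable deviation ⇔ 12(1−δ^2) ≤ 5·δ^2, i.e. δ^2 ≥ 12/(12+5) = 12/17.
Hence δ ≥ (12/17)^(1/2) ≈ 0.840.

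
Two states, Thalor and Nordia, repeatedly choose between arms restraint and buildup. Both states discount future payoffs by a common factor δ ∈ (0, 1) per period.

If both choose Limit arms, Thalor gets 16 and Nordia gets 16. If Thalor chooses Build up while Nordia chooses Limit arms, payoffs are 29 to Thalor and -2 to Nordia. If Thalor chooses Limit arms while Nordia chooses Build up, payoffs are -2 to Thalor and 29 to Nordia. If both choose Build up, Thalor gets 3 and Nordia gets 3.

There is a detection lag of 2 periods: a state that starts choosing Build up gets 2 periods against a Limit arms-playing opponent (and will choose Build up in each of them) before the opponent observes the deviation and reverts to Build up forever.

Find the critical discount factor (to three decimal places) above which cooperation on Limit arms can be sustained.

The best deviation is to choose Build up for all 2 undetected periods, earning 29 each, then 3 forever once detected.
Deviation value: 29(1−δ^2)/(1−δ) + 3δ^2/(1−δ); cooperation value: 16/(1−δ).
IC: 16 ≥ 29(1−δ^2) + 3δ^2 = 29 − 26δ^2.
So δ^2 ≥ 13/26 = 1/2, giving δ ≥ (1/2)^(1/2) ≈ 0.707.

0.707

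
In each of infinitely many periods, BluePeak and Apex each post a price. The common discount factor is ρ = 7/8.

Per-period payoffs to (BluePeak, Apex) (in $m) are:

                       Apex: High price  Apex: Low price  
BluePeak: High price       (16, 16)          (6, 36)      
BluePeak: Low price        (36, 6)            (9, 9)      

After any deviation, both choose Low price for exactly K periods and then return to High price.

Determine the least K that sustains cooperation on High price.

IC: ρ(1−ρ^K)/(1−ρ) ≥ (36−16)/(16−9) = 20/7.
With ρ = 7/8: need 1 − ρ^K ≥ 20/7·(1−7/8)/(7/8), i.e. ρ^K ≤ 0.5918.
Since (7/8)^3 = 0.6699 and (7/8)^4 = 0.5862, the smallest such K is 4.

4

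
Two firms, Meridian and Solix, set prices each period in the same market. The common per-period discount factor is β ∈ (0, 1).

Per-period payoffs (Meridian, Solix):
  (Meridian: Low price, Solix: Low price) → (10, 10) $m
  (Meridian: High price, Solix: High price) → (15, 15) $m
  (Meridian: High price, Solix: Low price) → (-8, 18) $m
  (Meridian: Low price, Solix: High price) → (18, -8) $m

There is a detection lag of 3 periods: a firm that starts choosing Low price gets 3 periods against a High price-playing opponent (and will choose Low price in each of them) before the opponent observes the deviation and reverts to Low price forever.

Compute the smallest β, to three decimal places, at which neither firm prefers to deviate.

0.721

Deviating for the 3 undetected periods gains 18−15 = 3 per period over cooperation, then loses 15−10 = 5 per period forever once punishment starts.
Gain: 3(1 + β + … + β^2); loss: 5·β^3/(1−β).
No profitable deviation ⇔ 3(1−β^3) ≤ 5·β^3, i.e. β^3 ≥ 3/(3+5) = 3/8.
Hence β ≥ (3/8)^(1/3) ≈ 0.721.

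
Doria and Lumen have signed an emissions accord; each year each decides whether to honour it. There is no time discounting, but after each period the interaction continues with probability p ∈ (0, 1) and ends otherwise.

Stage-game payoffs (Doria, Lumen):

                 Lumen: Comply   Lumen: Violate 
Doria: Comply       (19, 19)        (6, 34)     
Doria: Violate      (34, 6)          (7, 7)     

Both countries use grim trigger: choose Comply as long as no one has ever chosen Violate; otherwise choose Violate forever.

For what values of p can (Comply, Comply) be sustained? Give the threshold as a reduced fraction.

With no time discounting, the continuation probability p plays the role of the discount factor.
Grim-trigger IC: 19/(1−p) ≥ 34 + 7p/(1−p) ⇒ p ≥ (34−19)/(34−7) = 5/9.

5/9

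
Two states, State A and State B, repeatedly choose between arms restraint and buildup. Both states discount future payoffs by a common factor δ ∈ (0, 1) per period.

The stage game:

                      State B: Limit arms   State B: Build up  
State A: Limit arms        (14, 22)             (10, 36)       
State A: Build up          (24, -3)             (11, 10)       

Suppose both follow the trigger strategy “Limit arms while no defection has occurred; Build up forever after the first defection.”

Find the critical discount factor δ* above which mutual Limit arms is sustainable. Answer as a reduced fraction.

10/13

State A: cooperation gives 14 each period; deviation gives 24 once then 11 forever.
  14/(1−δ) ≥ 24 + 11δ/(1−δ) ⇒ δ ≥ 10/13.
State B: cooperation gives 22 each period; deviation gives 36 once then 10 forever.
  δ ≥ 14/26 = 7/13.
Both must hold, so the binding constraint is State A's: δ ≥ 10/13.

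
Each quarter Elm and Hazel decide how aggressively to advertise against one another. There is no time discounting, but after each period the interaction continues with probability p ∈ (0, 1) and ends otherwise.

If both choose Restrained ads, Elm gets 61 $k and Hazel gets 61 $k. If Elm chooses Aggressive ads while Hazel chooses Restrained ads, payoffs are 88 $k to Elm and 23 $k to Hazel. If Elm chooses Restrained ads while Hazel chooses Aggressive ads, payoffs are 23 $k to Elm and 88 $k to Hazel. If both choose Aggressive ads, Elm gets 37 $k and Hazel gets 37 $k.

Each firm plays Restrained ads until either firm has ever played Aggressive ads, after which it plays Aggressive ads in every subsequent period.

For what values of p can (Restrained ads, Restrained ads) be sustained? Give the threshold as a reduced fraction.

Expected cooperation value is 61 + p·61 + p²·61 + … = 61/(1−p); deviation gives 88 + p·37/(1−p).
61 ≥ 88(1−p) + 37p ⇒ 51p ≥ 27 ⇒ p ≥ 27/51 = 9/17.

9/17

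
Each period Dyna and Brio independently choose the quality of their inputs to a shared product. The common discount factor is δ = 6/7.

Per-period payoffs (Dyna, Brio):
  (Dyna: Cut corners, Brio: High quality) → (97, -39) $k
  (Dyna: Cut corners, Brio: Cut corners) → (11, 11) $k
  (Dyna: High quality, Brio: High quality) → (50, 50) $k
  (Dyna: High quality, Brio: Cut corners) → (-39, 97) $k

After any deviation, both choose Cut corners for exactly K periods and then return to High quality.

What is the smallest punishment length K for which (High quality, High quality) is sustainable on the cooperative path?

2

No profitable deviation requires (50−11)(δ+…+δ^K) ≥ 97−50, i.e. δ+…+δ^K ≥ 47/39 ≈ 1.2051.
With δ = 6/7, the partial sums are K=1: 0.8571, K=2: 1.5918.
K = 2 is the first length at which the sum reaches 1.2051.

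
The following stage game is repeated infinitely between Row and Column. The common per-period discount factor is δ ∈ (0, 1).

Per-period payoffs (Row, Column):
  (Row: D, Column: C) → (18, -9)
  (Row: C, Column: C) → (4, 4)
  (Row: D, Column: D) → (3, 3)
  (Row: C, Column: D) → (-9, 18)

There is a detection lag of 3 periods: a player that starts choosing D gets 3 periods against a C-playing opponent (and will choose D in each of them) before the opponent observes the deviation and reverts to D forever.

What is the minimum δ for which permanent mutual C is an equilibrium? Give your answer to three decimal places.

0.977

Deviating for the 3 undetected periods gains 18−4 = 14 per period over cooperation, then loses 4−3 = 1 per period forever once punishment starts.
Gain: 14(1 + δ + … + δ^2); loss: 1·δ^3/(1−δ).
No profitable deviation ⇔ 14(1−δ^3) ≤ 1·δ^3, i.e. δ^3 ≥ 14/(14+1) = 14/15.
Hence δ ≥ (14/15)^(1/3) ≈ 0.977.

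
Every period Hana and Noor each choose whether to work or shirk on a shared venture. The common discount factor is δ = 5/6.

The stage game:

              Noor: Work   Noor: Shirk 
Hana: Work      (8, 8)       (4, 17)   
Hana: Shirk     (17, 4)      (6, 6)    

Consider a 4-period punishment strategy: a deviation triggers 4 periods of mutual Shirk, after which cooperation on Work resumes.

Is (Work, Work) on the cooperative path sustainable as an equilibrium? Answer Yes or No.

No

A one-shot deviation gives 17 now, then 6 for 4 periods, then back to 8.
Gain from deviating: (17−8) today; loss: (8−6) in each of the next 4 periods.
No-deviation condition: (8−6)(δ+…+δ^4) ≥ 17−8, i.e. δ+…+δ^4 ≥ 9/2.
At δ = 5/6: δ+…+δ^4 = 2.5887 < 4.5000.
So cooperation is not sustainable.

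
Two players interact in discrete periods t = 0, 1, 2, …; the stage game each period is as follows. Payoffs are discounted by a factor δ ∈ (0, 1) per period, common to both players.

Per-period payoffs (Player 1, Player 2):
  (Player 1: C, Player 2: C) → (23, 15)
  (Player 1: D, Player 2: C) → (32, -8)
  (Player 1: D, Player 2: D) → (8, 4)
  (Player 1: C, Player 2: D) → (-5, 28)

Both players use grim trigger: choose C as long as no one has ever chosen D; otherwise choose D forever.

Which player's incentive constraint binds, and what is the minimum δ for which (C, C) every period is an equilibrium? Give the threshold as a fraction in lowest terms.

For Player 1: deviation gain 32−23 = 9, per-period punishment loss 23−8 = 15. IC gives δ ≥ 9/24 = 3/8.
For Player 2: gain 13, loss 11 per period, so δ ≥ 13/24.
The tighter constraint is Player 2's, so cooperation needs δ ≥ 13/24.

Player 2; δ ≥ 13/24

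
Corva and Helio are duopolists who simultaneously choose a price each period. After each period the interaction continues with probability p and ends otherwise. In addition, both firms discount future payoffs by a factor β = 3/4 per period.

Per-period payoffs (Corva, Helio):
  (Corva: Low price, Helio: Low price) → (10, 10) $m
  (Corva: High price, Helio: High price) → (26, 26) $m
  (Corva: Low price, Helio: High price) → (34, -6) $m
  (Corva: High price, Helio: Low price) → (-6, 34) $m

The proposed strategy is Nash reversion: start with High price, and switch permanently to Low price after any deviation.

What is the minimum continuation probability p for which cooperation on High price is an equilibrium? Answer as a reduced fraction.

Expected continuation weight on next period's payoff is β·p = 3/4·p, which plays the role of the discount factor.
Cooperation requires 3/4·p ≥ (34−26)/(34−10) = 1/3, hence p ≥ 4/9.

4/9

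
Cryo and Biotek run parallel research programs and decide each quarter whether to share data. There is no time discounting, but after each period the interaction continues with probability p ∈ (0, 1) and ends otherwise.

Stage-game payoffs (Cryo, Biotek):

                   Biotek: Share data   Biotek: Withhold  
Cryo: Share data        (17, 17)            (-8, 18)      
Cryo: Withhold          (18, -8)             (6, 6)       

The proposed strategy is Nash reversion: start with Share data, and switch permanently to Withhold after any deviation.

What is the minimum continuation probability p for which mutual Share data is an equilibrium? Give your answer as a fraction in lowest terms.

Expected cooperation value is 17 + p·17 + p²·17 + … = 17/(1−p); deviation gives 18 + p·6/(1−p).
17 ≥ 18(1−p) + 6p ⇒ 12p ≥ 1 ⇒ p ≥ 1/12.

1/12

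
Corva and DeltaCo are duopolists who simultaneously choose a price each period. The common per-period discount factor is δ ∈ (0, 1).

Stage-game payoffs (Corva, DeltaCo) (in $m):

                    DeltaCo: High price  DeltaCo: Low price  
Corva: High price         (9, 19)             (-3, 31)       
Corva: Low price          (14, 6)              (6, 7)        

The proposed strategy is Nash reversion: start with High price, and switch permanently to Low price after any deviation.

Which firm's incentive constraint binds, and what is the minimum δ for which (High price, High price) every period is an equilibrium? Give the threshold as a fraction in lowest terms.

For Corva: deviation gain 14−9 = 5, per-period punishment loss 9−6 = 3. IC gives δ ≥ 5/8.
For DeltaCo: gain 12, loss 12 per period, so δ ≥ 12/24 = 1/2.
The tighter constraint is Corva's, so cooperation needs δ ≥ 5/8.

Corva; δ ≥ 5/8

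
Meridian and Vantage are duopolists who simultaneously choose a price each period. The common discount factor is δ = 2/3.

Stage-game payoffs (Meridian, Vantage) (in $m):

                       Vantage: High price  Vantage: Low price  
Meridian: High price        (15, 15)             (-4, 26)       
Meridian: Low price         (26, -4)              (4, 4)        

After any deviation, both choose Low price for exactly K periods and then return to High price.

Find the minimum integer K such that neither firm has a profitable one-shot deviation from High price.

2

Need Σ_{k=1}^{K} δ^k ≥ (26−15)/(15−4) = 1.0000 at δ = 2/3.
At K = 1 the sum is 0.6667 < 1.0000; at K = 2 it is 1.1111 ≥ 1.0000.
So the minimum punishment length is K = 2.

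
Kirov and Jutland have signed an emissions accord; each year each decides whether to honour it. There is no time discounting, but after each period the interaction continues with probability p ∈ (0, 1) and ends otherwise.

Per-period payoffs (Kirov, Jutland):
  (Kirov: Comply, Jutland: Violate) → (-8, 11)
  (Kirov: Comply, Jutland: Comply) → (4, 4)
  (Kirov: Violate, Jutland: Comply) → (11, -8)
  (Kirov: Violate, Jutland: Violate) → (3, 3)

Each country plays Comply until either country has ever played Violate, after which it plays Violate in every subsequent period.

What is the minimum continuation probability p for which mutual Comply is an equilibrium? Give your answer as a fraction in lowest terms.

7/8

With no time discounting, the continuation probability p plays the role of the discount factor.
Grim-trigger IC: 4/(1−p) ≥ 11 + 3p/(1−p) ⇒ p ≥ (11−4)/(11−3) = 7/8.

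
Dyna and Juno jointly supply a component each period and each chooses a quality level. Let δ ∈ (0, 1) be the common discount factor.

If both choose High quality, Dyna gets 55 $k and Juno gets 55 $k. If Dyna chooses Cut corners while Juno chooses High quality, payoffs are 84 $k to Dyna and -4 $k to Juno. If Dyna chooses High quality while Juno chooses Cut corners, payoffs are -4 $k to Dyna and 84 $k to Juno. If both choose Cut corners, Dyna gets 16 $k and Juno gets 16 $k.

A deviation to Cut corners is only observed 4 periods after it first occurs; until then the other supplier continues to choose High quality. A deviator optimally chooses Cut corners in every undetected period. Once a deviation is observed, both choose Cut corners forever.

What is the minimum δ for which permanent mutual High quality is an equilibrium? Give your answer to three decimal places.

A deviator earns 84 for 4 periods, then 16 forever; cooperating earns 55 forever. Multiplying the IC by (1−δ):
55 ≥ 84(1−δ^4) + 16δ^4, so 68·δ^4 ≥ 29 and δ^4 ≥ 29/68.
δ ≥ (29/68)^(1/4) ≈ 0.808.

0.808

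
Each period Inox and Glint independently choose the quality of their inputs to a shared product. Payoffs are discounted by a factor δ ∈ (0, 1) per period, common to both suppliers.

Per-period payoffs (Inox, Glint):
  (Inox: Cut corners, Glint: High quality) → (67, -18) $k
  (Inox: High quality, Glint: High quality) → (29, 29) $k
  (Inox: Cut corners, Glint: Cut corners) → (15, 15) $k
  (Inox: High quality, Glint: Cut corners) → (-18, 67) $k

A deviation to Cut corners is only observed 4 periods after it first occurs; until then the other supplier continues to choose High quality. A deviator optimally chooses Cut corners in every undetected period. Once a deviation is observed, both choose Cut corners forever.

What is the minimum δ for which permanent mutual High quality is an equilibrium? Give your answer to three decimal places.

Deviating for the 4 undetected periods gains 67−29 = 38 per period over cooperation, then loses 29−15 = 14 per period forever once punishment starts.
Gain: 38(1 + δ + … + δ^3); loss: 14·δ^4/(1−δ).
No profitable deviation ⇔ 38(1−δ^4) ≤ 14·δ^4, i.e. δ^4 ≥ 38/(38+14) = 19/26.
Hence δ ≥ (19/26)^(1/4) ≈ 0.925.

0.925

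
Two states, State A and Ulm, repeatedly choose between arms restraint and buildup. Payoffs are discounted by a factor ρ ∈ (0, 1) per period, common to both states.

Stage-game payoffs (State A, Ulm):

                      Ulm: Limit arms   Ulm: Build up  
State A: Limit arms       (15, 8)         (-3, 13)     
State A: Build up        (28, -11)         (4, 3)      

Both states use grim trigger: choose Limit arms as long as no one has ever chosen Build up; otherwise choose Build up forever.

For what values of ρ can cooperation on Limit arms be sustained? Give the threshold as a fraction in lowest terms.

For State A: deviation gain 28−15 = 13, per-period punishment loss 15−4 = 11. IC gives ρ ≥ 13/24.
For Ulm: gain 5, loss 5 per period, so ρ ≥ 5/10 = 1/2.
The tighter constraint is State A's, so cooperation needs ρ ≥ 13/24.

13/24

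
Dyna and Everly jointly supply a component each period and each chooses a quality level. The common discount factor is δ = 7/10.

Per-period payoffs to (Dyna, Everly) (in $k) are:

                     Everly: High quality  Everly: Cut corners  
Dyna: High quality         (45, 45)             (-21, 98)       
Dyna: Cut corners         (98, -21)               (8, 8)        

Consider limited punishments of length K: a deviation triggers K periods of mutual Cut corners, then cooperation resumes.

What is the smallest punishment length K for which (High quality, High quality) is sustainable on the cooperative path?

3

Need Σ_{k=1}^{K} δ^k ≥ (98−45)/(45−8) = 1.4324 at δ = 7/10.
At K = 2 the sum is 1.1900 < 1.4324; at K = 3 it is 1.5330 ≥ 1.4324.
So the minimum punishment length is K = 3.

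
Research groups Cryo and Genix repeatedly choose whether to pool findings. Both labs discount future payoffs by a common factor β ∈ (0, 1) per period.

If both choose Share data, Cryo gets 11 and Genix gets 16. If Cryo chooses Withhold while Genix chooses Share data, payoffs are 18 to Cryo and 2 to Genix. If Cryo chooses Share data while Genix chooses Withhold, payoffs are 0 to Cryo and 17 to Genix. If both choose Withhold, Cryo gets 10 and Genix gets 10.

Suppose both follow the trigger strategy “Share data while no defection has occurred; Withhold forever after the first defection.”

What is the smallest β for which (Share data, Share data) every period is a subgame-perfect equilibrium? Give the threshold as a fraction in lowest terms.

7/8

For Cryo: deviation gain 18−11 = 7, per-period punishment loss 11−10 = 1. IC gives β ≥ 7/8.
For Genix: gain 1, loss 6 per period, so β ≥ 1/7.
The tighter constraint is Cryo's, so cooperation needs β ≥ 7/8.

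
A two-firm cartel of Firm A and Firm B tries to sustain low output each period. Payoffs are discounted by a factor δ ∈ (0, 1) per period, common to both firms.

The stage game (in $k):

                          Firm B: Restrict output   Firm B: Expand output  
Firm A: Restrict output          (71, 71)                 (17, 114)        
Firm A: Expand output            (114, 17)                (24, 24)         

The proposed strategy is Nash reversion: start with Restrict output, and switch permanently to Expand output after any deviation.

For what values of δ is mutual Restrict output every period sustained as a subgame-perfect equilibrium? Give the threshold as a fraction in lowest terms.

43/90

Under grim trigger the critical discount factor is (T−C)/(T−P) with T = 114, C = 71, P = 24.
δ* = (114−71)/(114−24) = 43/90.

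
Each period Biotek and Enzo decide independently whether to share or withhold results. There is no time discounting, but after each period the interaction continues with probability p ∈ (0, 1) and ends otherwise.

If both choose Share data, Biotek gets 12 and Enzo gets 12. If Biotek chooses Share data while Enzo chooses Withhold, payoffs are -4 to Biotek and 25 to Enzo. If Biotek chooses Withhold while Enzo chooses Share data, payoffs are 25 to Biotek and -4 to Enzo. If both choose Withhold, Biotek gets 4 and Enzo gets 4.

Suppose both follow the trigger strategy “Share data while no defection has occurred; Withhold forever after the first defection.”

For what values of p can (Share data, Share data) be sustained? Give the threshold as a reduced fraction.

Expected cooperation value is 12 + p·12 + p²·12 + … = 12/(1−p); deviation gives 25 + p·4/(1−p).
12 ≥ 25(1−p) + 4p ⇒ 21p ≥ 13 ⇒ p ≥ 13/21.

13/21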